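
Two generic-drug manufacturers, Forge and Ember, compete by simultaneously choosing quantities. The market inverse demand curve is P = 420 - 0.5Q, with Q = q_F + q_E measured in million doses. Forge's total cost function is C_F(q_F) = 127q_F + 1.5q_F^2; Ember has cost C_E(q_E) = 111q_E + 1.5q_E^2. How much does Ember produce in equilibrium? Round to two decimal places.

Forge's profit: π_F = (420 - 0.5Q)q_F - (127q_F + (3/2)q_F²). Setting ∂π_F/∂q_F = 0: 293 - 4q_F - (1/2)(q_E) = 0.
Ember's first-order condition: 309 - 4q_E - (1/2)(q_F) = 0.
Rearranging gives the reaction functions q_F = (293 - (1/2)q_E)/4 and q_E = (309 - (1/2)q_F)/4.
Solving the pair: q_F = 64.6032, q_E = 69.1746.

69.17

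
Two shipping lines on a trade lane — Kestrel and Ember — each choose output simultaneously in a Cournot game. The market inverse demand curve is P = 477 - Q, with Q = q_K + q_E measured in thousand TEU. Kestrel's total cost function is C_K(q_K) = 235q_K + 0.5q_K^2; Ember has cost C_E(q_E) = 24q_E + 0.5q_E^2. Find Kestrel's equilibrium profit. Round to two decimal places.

1746.77

Kestrel's profit: π_K = (477 - Q)q_K - (235q_K + (1/2)q_K²). Setting ∂π_K/∂q_K = 0: 242 - 3q_K - (q_E) = 0.
Ember's profit: π_E = (477 - Q)q_E - (24q_E + (1/2)q_E²). Setting ∂π_E/∂q_E = 0: 453 - 3q_E - (q_K) = 0.
So q_K = (242 - q_E)/3 and q_E = (453 - q_K)/3.
Substituting one into the other gives q_K = 273/8 and q_E = 1117/8.
Price P = 477 - 695/4 = 1213/4.
Kestrel's profit: (1213/4)·(273/8) - 235·(273/8) - (1/2)(273/8)² = 1746.7734.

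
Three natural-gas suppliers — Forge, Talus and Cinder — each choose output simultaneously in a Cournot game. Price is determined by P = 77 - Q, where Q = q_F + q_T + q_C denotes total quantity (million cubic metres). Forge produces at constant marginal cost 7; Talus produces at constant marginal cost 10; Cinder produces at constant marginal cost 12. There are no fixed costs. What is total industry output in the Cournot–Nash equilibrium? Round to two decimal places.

50.50

Forge's profit: π_F = (77 - Q)q_F - (7q_F). Setting ∂π_F/∂q_F = 0: 70 - 2q_F - (q_T + q_C) = 0.
Talus's profit: π_T = (77 - Q)q_T - (10q_T). Setting ∂π_T/∂q_T = 0: 67 - 2q_T - (q_F + q_C) = 0.
Cinder's first-order condition: 65 - 2q_C - (q_F + q_T) = 0.
Adding the 3 first-order conditions: 202 − 4Q = 0, so Q = 101/2.
Back-substituting: q_F = (70 − 101/2) = 39/2, q_T = (67 − 101/2) = 33/2, q_C = (65 − 101/2) = 29/2.
Total output Q = 39/2 + 33/2 + 29/2 = 101/2.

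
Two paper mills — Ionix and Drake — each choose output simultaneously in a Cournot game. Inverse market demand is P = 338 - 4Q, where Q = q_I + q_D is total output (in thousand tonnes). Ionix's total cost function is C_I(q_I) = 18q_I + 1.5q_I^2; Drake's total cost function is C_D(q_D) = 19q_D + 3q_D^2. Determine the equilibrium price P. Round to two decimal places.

Ionix's profit: π_I = (338 - 4Q)q_I - (18q_I + (3/2)q_I²). Setting ∂π_I/∂q_I = 0: 320 - 11q_I - 4(q_D) = 0.
Drake's first-order condition: 319 - 14q_D - 4(q_I) = 0.
Rearranging gives the reaction functions q_I = (320 - 4q_D)/11 and q_D = (319 - 4q_I)/14.
Solving the pair: q_I = 534/23, q_D = 743/46.
Total output Q = 1811/46, so price P = 338 - 4·(1811/46) = 180.5217.

180.52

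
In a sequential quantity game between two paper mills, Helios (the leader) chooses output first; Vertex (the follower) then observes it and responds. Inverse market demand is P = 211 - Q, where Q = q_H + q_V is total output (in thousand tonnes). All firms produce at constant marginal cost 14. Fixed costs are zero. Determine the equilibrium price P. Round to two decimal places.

The follower Vertex best-responds to any q_H: π_V = (211 - Q)q_V - 14q_V.
∂π_V/∂q_V = 197 - q_H - 2q_V = 0 gives the reaction function q_V = (197 - q_H)/2.
Helios substitutes q_V(q_H) into its own profit: π_H = q_H(211 - q_H - (197 - q_H)/2) - 14q_H = (225/2 - (1/2)q_H)q_H - 14q_H.
Leader FOC: 197/2 - q_H = 0, so q_H = 197/2.
Then q_V = (197 - 197/2)/2 = 197/4.
Total output Q = 591/4, so price P = 211 - 591/4 = 253/4.

63.25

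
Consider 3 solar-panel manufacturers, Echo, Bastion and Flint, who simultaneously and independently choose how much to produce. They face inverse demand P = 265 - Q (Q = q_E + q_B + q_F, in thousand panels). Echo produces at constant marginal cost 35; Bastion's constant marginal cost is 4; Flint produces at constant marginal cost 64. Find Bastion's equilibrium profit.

7744

Echo's profit: π_E = (265 - Q)q_E - (35q_E). Setting ∂π_E/∂q_E = 0: 230 - 2q_E - (q_B + q_F) = 0.
Bastion's first-order condition: 261 - 2q_B - (q_E + q_F) = 0.
Flint's first-order condition: 201 - 2q_F - (q_E + q_B) = 0.
Summing all 3 equations gives 692 − 4Q = 0, hence Q = 173.
Back-substituting: q_E = (230 − 173) = 57, q_B = (261 − 173) = 88, q_F = (201 − 173) = 28.
Price P = 265 - 173 = 92.
Bastion's profit: (92 - 4)·88 = 7744.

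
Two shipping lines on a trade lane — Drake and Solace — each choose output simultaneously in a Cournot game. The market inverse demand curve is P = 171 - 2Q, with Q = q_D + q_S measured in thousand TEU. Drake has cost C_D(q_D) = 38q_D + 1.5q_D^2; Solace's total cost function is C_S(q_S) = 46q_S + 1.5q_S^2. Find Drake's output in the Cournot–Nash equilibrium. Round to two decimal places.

15.13

Drake's profit: π_D = (171 - 2Q)q_D - (38q_D + (3/2)q_D²). Setting ∂π_D/∂q_D = 0: 133 - 7q_D - 2(q_S) = 0.
Solace's profit: π_S = (171 - 2Q)q_S - (46q_S + (3/2)q_S²). Setting ∂π_S/∂q_S = 0: 125 - 7q_S - 2(q_D) = 0.
So q_D = (133 - 2q_S)/7 and q_S = (125 - 2q_D)/7.
Substituting one into the other gives q_D = 227/15 and q_S = 203/15.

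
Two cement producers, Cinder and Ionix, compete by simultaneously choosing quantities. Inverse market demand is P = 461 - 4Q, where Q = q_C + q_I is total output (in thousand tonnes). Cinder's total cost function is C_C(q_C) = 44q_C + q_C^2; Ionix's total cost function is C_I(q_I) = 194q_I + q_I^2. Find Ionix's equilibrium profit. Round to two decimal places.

711.45

Cinder's profit: π_C = (461 - 4Q)q_C - (44q_C + q_C²). Setting ∂π_C/∂q_C = 0: 417 - 10q_C - 4(q_I) = 0.
Ionix's first-order condition: 267 - 10q_I - 4(q_C) = 0.
Best responses: q_C = (417 - 4q_I)/10, q_I = (267 - 4q_C)/10.
Solving the pair: q_C = 517/14, q_I = 167/14.
Price P = 461 - 4·(342/7) = 1859/7.
Ionix's profit: (1859/7)·(167/14) - 194·(167/14) - (167/14)² = 711.4541.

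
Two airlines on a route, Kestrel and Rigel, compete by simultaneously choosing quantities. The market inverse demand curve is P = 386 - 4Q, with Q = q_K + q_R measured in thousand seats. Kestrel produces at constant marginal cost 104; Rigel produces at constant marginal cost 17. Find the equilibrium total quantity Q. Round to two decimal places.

Kestrel's profit: π_K = (386 - 4Q)q_K - (104q_K). Setting ∂π_K/∂q_K = 0: 282 - 8q_K - 4(q_R) = 0.
Rigel's profit: π_R = (386 - 4Q)q_R - (17q_R). Setting ∂π_R/∂q_R = 0: 369 - 8q_R - 4(q_K) = 0.
So q_K = (282 - 4q_R)/8 and q_R = (369 - 4q_K)/8.
Solving the pair: q_K = 65/4, q_R = 38.
Total output Q = 65/4 + 38 = 217/4.

54.25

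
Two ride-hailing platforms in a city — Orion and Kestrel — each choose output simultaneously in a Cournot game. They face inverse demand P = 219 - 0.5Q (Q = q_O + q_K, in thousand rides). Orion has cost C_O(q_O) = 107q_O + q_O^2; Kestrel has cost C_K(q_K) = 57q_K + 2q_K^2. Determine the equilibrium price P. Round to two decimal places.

Orion's profit: π_O = (219 - 0.5Q)q_O - (107q_O + q_O²). Setting ∂π_O/∂q_O = 0: 112 - 3q_O - (1/2)(q_K) = 0.
Kestrel's first-order condition: 162 - 5q_K - (1/2)(q_O) = 0.
Rearranging gives the reaction functions q_O = (112 - (1/2)q_K)/3 and q_K = (162 - (1/2)q_O)/5.
Substituting one into the other gives q_O = 1916/59 and q_K = 1720/59.
Total output Q = 61.6271, so price P = 219 - (1/2)·61.6271 = 188.1864.

188.19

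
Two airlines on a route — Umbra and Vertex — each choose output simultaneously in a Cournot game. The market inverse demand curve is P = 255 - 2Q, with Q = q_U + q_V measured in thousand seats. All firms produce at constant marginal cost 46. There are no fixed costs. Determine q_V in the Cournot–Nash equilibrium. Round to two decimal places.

34.83

A representative firm's profit is π_i = q_i(255 - 2Q) - 46q_i.
Setting ∂π_i/∂q_i = 0 with rivals' quantities fixed: 209 - 4q_i - 2q_j = 0.
With identical firms every q_j equals q_i, so q_j = q_i and 209 = 6q_i, giving q_i = 209/6.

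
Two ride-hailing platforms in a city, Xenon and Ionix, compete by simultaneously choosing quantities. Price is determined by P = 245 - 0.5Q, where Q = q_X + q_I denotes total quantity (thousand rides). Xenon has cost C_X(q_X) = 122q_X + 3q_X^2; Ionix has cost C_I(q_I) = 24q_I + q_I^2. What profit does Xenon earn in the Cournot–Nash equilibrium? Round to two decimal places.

543.19

Xenon's profit: π_X = (245 - 0.5Q)q_X - (122q_X + 3q_X²). Setting ∂π_X/∂q_X = 0: 123 - 7q_X - (1/2)(q_I) = 0.
Ionix's profit: π_I = (245 - 0.5Q)q_I - (24q_I + q_I²). Setting ∂π_I/∂q_I = 0: 221 - 3q_I - (1/2)(q_X) = 0.
So q_X = (123 - (1/2)q_I)/7 and q_I = (221 - (1/2)q_X)/3.
Substituting one into the other gives q_X = 1034/83 and q_I = 71.5904.
Price P = 245 - (1/2)·84.0482 = 202.9759.
Xenon's profit: 202.9759·(1034/83) - 122·(1034/83) - 3(1034/83)² = 543.1915.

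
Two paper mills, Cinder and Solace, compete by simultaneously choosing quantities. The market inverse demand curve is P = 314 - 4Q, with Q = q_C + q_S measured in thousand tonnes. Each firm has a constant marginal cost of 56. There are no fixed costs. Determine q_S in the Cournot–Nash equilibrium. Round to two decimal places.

A representative firm's profit is π_i = q_i(314 - 4Q) - 56q_i.
First-order condition (treating rivals' output as given): 258 - 8q_i - 4q_j = 0.
By symmetry each firm produces the same amount; substituting q_j = q_i yields q_i = 258/12 = 43/2.

21.50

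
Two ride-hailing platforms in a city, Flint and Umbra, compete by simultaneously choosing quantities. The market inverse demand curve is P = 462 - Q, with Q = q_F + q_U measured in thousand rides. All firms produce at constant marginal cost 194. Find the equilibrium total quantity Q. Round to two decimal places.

Each firm earns π_i = (462 - Q)q_i - 194q_i.
Setting ∂π_i/∂q_i = 0 with rivals' quantities fixed: 268 - 2q_i - q_j = 0.
With identical firms every q_j equals q_i, so q_j = q_i and 268 = 3q_i, giving q_i = 268/3.
Total output Q = 268/3 + 268/3 = 536/3.

178.67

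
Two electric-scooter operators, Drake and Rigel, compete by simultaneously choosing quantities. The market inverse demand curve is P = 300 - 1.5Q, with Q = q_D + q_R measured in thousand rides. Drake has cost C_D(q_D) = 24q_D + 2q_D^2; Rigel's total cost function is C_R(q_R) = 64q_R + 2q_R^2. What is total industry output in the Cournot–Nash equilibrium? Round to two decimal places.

Drake's profit: π_D = (300 - 1.5Q)q_D - (24q_D + 2q_D²). Setting ∂π_D/∂q_D = 0: 276 - 7q_D - (3/2)(q_R) = 0.
Rigel's first-order condition: 236 - 7q_R - (3/2)(q_D) = 0.
So q_D = (276 - (3/2)q_R)/7 and q_R = (236 - (3/2)q_D)/7.
Solving the pair: q_D = 33.7540, q_R = 26.4813.
Total output Q = 33.7540 + 26.4813 = 1024/17.

60.24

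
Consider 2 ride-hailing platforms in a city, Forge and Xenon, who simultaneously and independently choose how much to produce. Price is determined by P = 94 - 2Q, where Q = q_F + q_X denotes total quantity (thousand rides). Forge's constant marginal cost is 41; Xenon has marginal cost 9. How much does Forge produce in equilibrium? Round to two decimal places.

Forge's profit: π_F = (94 - 2Q)q_F - (41q_F). Setting ∂π_F/∂q_F = 0: 53 - 4q_F - 2(q_X) = 0.
Xenon's first-order condition: 85 - 4q_X - 2(q_F) = 0.
Best responses: q_F = (53 - 2q_X)/4, q_X = (85 - 2q_F)/4.
Solving the pair: q_F = 7/2, q_X = 39/2.

3.50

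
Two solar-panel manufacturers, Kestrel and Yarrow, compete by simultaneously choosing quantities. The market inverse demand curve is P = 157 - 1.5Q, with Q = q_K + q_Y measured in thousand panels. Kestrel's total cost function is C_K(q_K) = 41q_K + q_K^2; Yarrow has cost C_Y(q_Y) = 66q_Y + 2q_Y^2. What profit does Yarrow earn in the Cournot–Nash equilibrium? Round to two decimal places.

Kestrel's profit: π_K = (157 - 1.5Q)q_K - (41q_K + q_K²). Setting ∂π_K/∂q_K = 0: 116 - 5q_K - (3/2)(q_Y) = 0.
Yarrow's first-order condition: 91 - 7q_Y - (3/2)(q_K) = 0.
So q_K = (116 - (3/2)q_Y)/5 and q_Y = (91 - (3/2)q_K)/7.
Solving the pair: q_K = 20.6260, q_Y = 1124/131.
Price P = 157 - (3/2)·29.2061 = 113.1908.
Yarrow's profit: 113.1908·(1124/131) - 66·(1124/131) - 2(1124/131)² = 257.6666.

257.67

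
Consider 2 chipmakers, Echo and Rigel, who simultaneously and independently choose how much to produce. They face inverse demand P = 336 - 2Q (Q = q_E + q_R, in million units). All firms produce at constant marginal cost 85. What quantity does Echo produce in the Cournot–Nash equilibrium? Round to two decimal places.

41.83

A representative firm's profit is π_i = q_i(336 - 2Q) - 85q_i.
Setting ∂π_i/∂q_i = 0 with rivals' quantities fixed: 251 - 4q_i - 2q_j = 0.
With identical firms every q_j equals q_i, so q_j = q_i and 251 = 6q_i, giving q_i = 251/6.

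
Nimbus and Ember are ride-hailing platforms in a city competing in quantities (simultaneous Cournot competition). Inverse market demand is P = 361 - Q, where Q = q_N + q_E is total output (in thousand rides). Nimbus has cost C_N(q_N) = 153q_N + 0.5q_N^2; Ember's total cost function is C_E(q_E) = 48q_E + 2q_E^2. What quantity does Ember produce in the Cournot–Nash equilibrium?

Nimbus's profit: π_N = (361 - Q)q_N - (153q_N + (1/2)q_N²). Setting ∂π_N/∂q_N = 0: 208 - 3q_N - (q_E) = 0.
Ember's first-order condition: 313 - 6q_E - (q_N) = 0.
Best responses: q_N = (208 - q_E)/3, q_E = (313 - q_N)/6.
Solving the pair: q_N = 55, q_E = 43.

43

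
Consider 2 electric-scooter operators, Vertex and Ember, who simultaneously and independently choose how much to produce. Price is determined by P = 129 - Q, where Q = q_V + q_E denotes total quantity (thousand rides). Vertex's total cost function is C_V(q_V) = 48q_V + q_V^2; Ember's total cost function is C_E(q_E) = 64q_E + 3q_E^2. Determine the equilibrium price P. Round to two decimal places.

104.42

Vertex's profit: π_V = (129 - Q)q_V - (48q_V + q_V²). Setting ∂π_V/∂q_V = 0: 81 - 4q_V - (q_E) = 0.
Ember's profit: π_E = (129 - Q)q_E - (64q_E + 3q_E²). Setting ∂π_E/∂q_E = 0: 65 - 8q_E - (q_V) = 0.
Best responses: q_V = (81 - q_E)/4, q_E = (65 - q_V)/8.
Solving the pair: q_V = 583/31, q_E = 179/31.
Total output Q = 762/31, so price P = 129 - 762/31 = 104.4194.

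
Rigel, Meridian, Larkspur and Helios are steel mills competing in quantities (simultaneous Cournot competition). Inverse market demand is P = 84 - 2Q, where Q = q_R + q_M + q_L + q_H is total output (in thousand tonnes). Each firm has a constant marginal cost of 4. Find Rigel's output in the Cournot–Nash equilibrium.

Each firm earns π_i = (84 - 2Q)q_i - 4q_i.
Setting ∂π_i/∂q_i = 0 with rivals' quantities fixed: 80 - 4q_i - 2·Σ_{j≠i} q_j = 0.
By symmetry each firm produces the same amount; substituting Σ_{j≠i} q_j = 3q_i yields q_i = 80/10 = 8.

8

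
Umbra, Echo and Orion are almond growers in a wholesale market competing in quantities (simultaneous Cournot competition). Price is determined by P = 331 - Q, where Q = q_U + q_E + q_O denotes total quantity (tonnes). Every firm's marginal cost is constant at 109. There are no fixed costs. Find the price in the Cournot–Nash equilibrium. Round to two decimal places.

Each firm earns π_i = (331 - Q)q_i - 109q_i.
Setting ∂π_i/∂q_i = 0 with rivals' quantities fixed: 222 - 2q_i - Σ_{j≠i} q_j = 0.
With identical firms every q_j equals q_i, so Σ_{j≠i} q_j = 2q_i and 222 = 4q_i, giving q_i = 111/2.
Total output Q = 333/2, so price P = 331 - 333/2 = 329/2.

164.50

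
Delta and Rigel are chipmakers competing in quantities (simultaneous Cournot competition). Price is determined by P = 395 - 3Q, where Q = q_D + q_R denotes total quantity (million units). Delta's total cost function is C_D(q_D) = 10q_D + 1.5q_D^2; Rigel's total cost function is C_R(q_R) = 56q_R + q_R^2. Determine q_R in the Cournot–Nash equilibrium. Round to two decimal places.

30.10

Delta's profit: π_D = (395 - 3Q)q_D - (10q_D + (3/2)q_D²). Setting ∂π_D/∂q_D = 0: 385 - 9q_D - 3(q_R) = 0.
Rigel's profit: π_R = (395 - 3Q)q_R - (56q_R + q_R²). Setting ∂π_R/∂q_R = 0: 339 - 8q_R - 3(q_D) = 0.
So q_D = (385 - 3q_R)/9 and q_R = (339 - 3q_D)/8.
Substituting one into the other gives q_D = 32.7460 and q_R = 632/21.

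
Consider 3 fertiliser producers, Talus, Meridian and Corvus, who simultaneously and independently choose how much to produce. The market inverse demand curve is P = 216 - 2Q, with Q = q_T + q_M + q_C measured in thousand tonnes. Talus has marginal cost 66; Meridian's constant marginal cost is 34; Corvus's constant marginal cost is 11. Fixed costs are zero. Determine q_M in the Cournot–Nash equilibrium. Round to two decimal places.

23.88

Talus's profit: π_T = (216 - 2Q)q_T - (66q_T). Setting ∂π_T/∂q_T = 0: 150 - 4q_T - 2(q_M + q_C) = 0.
Meridian's first-order condition: 182 - 4q_M - 2(q_T + q_C) = 0.
Corvus's profit: π_C = (216 - 2Q)q_C - (11q_C). Setting ∂π_C/∂q_C = 0: 205 - 4q_C - 2(q_T + q_M) = 0.
Summing all 3 equations gives 537 − 8Q = 0, hence Q = 537/8.
Back-substituting: q_T = (150 − 537/4)/2 = 63/8, q_M = (182 − 537/4)/2 = 191/8, q_C = (205 − 537/4)/2 = 283/8.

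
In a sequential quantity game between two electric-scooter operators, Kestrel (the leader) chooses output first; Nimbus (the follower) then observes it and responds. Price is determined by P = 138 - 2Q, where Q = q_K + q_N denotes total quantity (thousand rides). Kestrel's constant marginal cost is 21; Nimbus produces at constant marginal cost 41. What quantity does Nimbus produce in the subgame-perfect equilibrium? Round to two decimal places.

7.13

Solve by backward induction. Given q_K, the follower Nimbus maximises π_N = (138 - 2q_K - 2q_N)q_N - 41q_N.
Follower FOC: 97 - 2q_K - 4q_N = 0, so q_N(q_K) = (97 - 2q_K)/4.
The leader anticipates this reaction. Substituting into P = 138 - 2Q gives P = 179/2 - q_K, so π_K = (179/2 - q_K)q_K - 21q_K.
The leader's first-order condition 137/2 - 2q_K = 0 yields q_K = 137/4.
Then q_N = (97 - 2·(137/4))/4 = 57/8.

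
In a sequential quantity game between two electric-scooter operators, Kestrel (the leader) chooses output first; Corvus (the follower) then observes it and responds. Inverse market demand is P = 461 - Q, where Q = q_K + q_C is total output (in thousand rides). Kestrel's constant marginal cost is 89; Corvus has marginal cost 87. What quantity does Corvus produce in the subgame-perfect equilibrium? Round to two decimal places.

The follower Corvus best-responds to any q_K: π_C = (461 - Q)q_C - 87q_C.
Follower FOC: 374 - q_K - 2q_C = 0, so q_C(q_K) = (374 - q_K)/2.
Kestrel substitutes q_C(q_K) into its own profit: π_K = q_K(461 - q_K - (374 - q_K)/2) - 89q_K = (274 - (1/2)q_K)q_K - 89q_K.
Leader FOC: 185 - q_K = 0, so q_K = 185.
Then q_C = (374 - 185)/2 = 189/2.

94.50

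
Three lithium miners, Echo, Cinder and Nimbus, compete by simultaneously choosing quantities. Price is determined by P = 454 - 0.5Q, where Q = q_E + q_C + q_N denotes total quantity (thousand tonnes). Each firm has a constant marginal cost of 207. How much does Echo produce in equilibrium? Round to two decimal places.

A representative firm's profit is π_i = q_i(454 - 0.5Q) - 207q_i.
First-order condition (treating rivals' output as given): 247 - q_i - (1/2)·Σ_{j≠i} q_j = 0.
By symmetry each firm produces the same amount; substituting Σ_{j≠i} q_j = 2q_i yields q_i = 247/2.

123.50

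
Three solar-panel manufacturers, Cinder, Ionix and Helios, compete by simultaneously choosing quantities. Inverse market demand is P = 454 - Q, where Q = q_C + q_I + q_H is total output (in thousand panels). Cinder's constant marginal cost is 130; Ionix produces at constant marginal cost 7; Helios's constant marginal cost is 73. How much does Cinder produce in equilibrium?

Cinder's profit: π_C = (454 - Q)q_C - (130q_C). Setting ∂π_C/∂q_C = 0: 324 - 2q_C - (q_I + q_H) = 0.
Ionix's first-order condition: 447 - 2q_I - (q_C + q_H) = 0.
Helios's profit: π_H = (454 - Q)q_H - (73q_H). Setting ∂π_H/∂q_H = 0: 381 - 2q_H - (q_C + q_I) = 0.
Summing all 3 equations gives 1152 − 4Q = 0, hence Q = 288.
Back-substituting: q_C = (324 − 288) = 36, q_I = (447 − 288) = 159, q_H = (381 − 288) = 93.

36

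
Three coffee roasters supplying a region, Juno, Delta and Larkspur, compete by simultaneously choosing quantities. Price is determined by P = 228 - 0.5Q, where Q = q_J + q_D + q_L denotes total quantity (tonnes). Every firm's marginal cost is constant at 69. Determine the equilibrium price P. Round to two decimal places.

108.75

Each firm earns π_i = (228 - 0.5Q)q_i - 69q_i.
Setting ∂π_i/∂q_i = 0 with rivals' quantities fixed: 159 - q_i - (1/2)·Σ_{j≠i} q_j = 0.
With identical firms every q_j equals q_i, so Σ_{j≠i} q_j = 2q_i and 159 = 2q_i, giving q_i = 159/2.
Total output Q = 477/2, so price P = 228 - (1/2)·(477/2) = 435/4.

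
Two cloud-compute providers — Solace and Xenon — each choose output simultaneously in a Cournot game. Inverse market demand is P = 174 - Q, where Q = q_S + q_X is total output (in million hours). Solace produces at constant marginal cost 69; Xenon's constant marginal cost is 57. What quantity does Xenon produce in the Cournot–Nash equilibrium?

Solace's profit: π_S = (174 - Q)q_S - (69q_S). Setting ∂π_S/∂q_S = 0: 105 - 2q_S - (q_X) = 0.
Xenon's profit: π_X = (174 - Q)q_X - (57q_X). Setting ∂π_X/∂q_X = 0: 117 - 2q_X - (q_S) = 0.
Best responses: q_S = (105 - q_X)/2, q_X = (117 - q_S)/2.
Solving the pair: q_S = 31, q_X = 43.

43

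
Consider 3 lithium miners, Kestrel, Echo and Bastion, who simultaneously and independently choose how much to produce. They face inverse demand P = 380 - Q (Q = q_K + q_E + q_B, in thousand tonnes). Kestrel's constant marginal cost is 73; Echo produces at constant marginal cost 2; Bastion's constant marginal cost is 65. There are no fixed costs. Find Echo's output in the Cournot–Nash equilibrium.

Kestrel's profit: π_K = (380 - Q)q_K - (73q_K). Setting ∂π_K/∂q_K = 0: 307 - 2q_K - (q_E + q_B) = 0.
Echo's first-order condition: 378 - 2q_E - (q_K + q_B) = 0.
Bastion's first-order condition: 315 - 2q_B - (q_K + q_E) = 0.
Adding the 3 conditions: 1000 − 2Q − 2Q = 0, i.e. Q = 250.
Back-substituting: q_K = (307 − 250) = 57, q_E = (378 − 250) = 128, q_B = (315 − 250) = 65.

128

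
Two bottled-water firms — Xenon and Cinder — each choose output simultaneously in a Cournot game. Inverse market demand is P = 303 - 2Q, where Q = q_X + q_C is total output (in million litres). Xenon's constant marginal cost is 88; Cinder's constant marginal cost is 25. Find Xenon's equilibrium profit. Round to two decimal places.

Xenon's profit: π_X = (303 - 2Q)q_X - (88q_X). Setting ∂π_X/∂q_X = 0: 215 - 4q_X - 2(q_C) = 0.
Cinder's first-order condition: 278 - 4q_C - 2(q_X) = 0.
Rearranging gives the reaction functions q_X = (215 - 2q_C)/4 and q_C = (278 - 2q_X)/4.
Substituting one into the other gives q_X = 76/3 and q_C = 341/6.
Price P = 303 - 2·(493/6) = 416/3.
Xenon's profit: (416/3 - 88)·(76/3) = 1283.5556.

1283.56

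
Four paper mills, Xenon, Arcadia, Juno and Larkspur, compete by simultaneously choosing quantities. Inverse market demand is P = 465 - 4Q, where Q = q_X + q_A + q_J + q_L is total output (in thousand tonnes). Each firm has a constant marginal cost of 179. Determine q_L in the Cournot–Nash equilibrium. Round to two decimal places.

14.30

Each firm earns π_i = (465 - 4Q)q_i - 179q_i.
Setting ∂π_i/∂q_i = 0 with rivals' quantities fixed: 286 - 8q_i - 4·Σ_{j≠i} q_j = 0.
With identical firms every q_j equals q_i, so Σ_{j≠i} q_j = 3q_i and 286 = 20q_i, giving q_i = 143/10.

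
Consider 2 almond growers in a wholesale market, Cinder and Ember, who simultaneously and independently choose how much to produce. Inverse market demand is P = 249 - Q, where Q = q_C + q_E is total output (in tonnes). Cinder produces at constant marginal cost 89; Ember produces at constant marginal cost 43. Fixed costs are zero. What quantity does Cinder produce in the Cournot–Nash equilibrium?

Cinder's profit: π_C = (249 - Q)q_C - (89q_C). Setting ∂π_C/∂q_C = 0: 160 - 2q_C - (q_E) = 0.
Ember's first-order condition: 206 - 2q_E - (q_C) = 0.
So q_C = (160 - q_E)/2 and q_E = (206 - q_C)/2.
Substituting one into the other gives q_C = 38 and q_E = 84.

38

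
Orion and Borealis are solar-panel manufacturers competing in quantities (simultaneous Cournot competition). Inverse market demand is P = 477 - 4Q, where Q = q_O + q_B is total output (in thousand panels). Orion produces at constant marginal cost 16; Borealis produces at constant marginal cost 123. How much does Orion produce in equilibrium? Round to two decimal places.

Orion's profit: π_O = (477 - 4Q)q_O - (16q_O). Setting ∂π_O/∂q_O = 0: 461 - 8q_O - 4(q_B) = 0.
Borealis's first-order condition: 354 - 8q_B - 4(q_O) = 0.
So q_O = (461 - 4q_B)/8 and q_B = (354 - 4q_O)/8.
Substituting one into the other gives q_O = 142/3 and q_B = 247/12.

47.33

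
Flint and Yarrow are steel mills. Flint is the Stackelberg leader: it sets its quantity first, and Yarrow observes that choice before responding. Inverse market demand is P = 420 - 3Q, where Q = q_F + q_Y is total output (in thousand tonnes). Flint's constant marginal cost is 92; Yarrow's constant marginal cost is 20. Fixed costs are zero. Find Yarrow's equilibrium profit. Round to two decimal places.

6165.33

The follower Yarrow best-responds to any q_F: π_Y = (420 - 3Q)q_Y - 20q_Y.
∂π_Y/∂q_Y = 400 - 3q_F - 6q_Y = 0 gives the reaction function q_Y = (400 - 3q_F)/6.
The leader anticipates this reaction. Substituting into P = 420 - 3Q gives P = 220 - (3/2)q_F, so π_F = (220 - (3/2)q_F)q_F - 92q_F.
Leader FOC: 128 - 3q_F = 0, so q_F = 128/3.
Then q_Y = (400 - 3·(128/3))/6 = 136/3.
Price P = 420 - 3·88 = 156.
Yarrow's profit: (156 - 20)·(136/3) = 6165.3333.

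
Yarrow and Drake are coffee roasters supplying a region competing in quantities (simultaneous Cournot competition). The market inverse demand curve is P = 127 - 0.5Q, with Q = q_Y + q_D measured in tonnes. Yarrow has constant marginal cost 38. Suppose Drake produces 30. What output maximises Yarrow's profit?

With the rival's output fixed at 30, Yarrow's profit is π_Y = (127 - (1/2)·30 - (1/2)q_Y)q_Y - (38q_Y) = (112 - (1/2)q_Y)q_Y - (38q_Y).
∂π_Y/∂q_Y = 74 - q_Y = 0, so q_Y = 74.

74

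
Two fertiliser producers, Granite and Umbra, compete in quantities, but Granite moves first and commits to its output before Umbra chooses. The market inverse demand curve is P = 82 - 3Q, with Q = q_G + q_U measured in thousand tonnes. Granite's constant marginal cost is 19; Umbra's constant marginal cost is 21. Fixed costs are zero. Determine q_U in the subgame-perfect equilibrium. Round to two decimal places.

The follower Umbra best-responds to any q_G: π_U = (82 - 3Q)q_U - 21q_U.
Setting the follower's marginal profit to zero, 61 - 3q_G - 6q_U = 0, i.e. q_U = (61 - 3q_G)/6.
The leader anticipates this reaction. Substituting into P = 82 - 3Q gives P = 103/2 - (3/2)q_G, so π_G = (103/2 - (3/2)q_G)q_G - 19q_G.
The leader's first-order condition 65/2 - 3q_G = 0 yields q_G = 65/6.
Then q_U = (61 - 3·(65/6))/6 = 19/4.

4.75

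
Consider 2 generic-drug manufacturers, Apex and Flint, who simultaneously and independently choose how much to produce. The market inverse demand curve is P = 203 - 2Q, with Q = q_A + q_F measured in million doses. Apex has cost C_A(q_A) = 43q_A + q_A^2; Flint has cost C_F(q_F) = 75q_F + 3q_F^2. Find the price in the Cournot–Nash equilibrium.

Apex's profit: π_A = (203 - 2Q)q_A - (43q_A + q_A²). Setting ∂π_A/∂q_A = 0: 160 - 6q_A - 2(q_F) = 0.
Flint's first-order condition: 128 - 10q_F - 2(q_A) = 0.
Best responses: q_A = (160 - 2q_F)/6, q_F = (128 - 2q_A)/10.
Solving the pair: q_A = 24, q_F = 8.
Total output Q = 32, so price P = 203 - 2·32 = 139.

139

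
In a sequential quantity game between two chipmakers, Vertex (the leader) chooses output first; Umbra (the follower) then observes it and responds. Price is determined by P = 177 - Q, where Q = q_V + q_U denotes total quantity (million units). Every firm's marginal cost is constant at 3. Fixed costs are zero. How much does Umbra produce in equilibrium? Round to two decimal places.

The follower Umbra best-responds to any q_V: π_U = (177 - Q)q_U - 3q_U.
∂π_U/∂q_U = 174 - q_V - 2q_U = 0 gives the reaction function q_U = (174 - q_V)/2.
Vertex substitutes q_U(q_V) into its own profit: π_V = q_V(177 - q_V - (174 - q_V)/2) - 3q_V = (90 - (1/2)q_V)q_V - 3q_V.
Leader FOC: 87 - q_V = 0, so q_V = 87.
Then q_U = (174 - 87)/2 = 87/2.

43.50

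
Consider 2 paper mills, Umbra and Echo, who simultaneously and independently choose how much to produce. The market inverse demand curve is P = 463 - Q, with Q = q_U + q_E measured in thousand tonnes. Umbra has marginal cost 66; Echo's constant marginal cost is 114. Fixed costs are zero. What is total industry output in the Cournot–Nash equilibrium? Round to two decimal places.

248.67

Umbra's profit: π_U = (463 - Q)q_U - (66q_U). Setting ∂π_U/∂q_U = 0: 397 - 2q_U - (q_E) = 0.
Echo's first-order condition: 349 - 2q_E - (q_U) = 0.
Rearranging gives the reaction functions q_U = (397 - q_E)/2 and q_E = (349 - q_U)/2.
Solving the pair: q_U = 445/3, q_E = 301/3.
Total output Q = 445/3 + 301/3 = 746/3.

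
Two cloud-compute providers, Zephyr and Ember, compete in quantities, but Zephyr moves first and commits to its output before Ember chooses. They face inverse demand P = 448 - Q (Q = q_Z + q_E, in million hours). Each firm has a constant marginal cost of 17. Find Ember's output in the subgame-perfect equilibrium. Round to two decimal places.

The follower Ember best-responds to any q_Z: π_E = (448 - Q)q_E - 17q_E.
Follower FOC: 431 - q_Z - 2q_E = 0, so q_E(q_Z) = (431 - q_Z)/2.
The leader anticipates this reaction. Substituting into P = 448 - Q gives P = 465/2 - (1/2)q_Z, so π_Z = (465/2 - (1/2)q_Z)q_Z - 17q_Z.
The leader's first-order condition 431/2 - q_Z = 0 yields q_Z = 431/2.
Then q_E = (431 - 431/2)/2 = 431/4.

107.75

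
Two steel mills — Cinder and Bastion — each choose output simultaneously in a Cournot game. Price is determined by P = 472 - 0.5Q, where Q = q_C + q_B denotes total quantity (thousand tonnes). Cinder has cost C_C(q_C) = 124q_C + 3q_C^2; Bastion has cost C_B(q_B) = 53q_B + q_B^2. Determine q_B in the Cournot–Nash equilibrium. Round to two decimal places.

132.96

Cinder's profit: π_C = (472 - 0.5Q)q_C - (124q_C + 3q_C²). Setting ∂π_C/∂q_C = 0: 348 - 7q_C - (1/2)(q_B) = 0.
Bastion's first-order condition: 419 - 3q_B - (1/2)(q_C) = 0.
So q_C = (348 - (1/2)q_B)/7 and q_B = (419 - (1/2)q_C)/3.
Substituting one into the other gives q_C = 40.2169 and q_B = 132.9639.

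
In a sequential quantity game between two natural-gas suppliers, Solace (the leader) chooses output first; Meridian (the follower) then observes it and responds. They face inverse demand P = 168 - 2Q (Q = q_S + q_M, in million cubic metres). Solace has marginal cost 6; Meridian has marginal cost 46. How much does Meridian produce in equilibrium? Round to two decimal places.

5.25

The follower Meridian best-responds to any q_S: π_M = (168 - 2Q)q_M - 46q_M.
∂π_M/∂q_M = 122 - 2q_S - 4q_M = 0 gives the reaction function q_M = (122 - 2q_S)/4.
The leader anticipates this reaction. Substituting into P = 168 - 2Q gives P = 107 - q_S, so π_S = (107 - q_S)q_S - 6q_S.
The leader's first-order condition 101 - 2q_S = 0 yields q_S = 101/2.
Then q_M = (122 - 2·(101/2))/4 = 21/4.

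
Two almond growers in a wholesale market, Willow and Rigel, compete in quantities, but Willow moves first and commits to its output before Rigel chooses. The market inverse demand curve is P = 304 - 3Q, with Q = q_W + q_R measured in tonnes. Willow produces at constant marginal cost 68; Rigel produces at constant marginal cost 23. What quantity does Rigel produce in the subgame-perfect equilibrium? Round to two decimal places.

The follower Rigel best-responds to any q_W: π_R = (304 - 3Q)q_R - 23q_R.
∂π_R/∂q_R = 281 - 3q_W - 6q_R = 0 gives the reaction function q_R = (281 - 3q_W)/6.
The leader anticipates this reaction. Substituting into P = 304 - 3Q gives P = 327/2 - (3/2)q_W, so π_W = (327/2 - (3/2)q_W)q_W - 68q_W.
Leader FOC: 191/2 - 3q_W = 0, so q_W = 191/6.
Then q_R = (281 - 3·(191/6))/6 = 371/12.

30.92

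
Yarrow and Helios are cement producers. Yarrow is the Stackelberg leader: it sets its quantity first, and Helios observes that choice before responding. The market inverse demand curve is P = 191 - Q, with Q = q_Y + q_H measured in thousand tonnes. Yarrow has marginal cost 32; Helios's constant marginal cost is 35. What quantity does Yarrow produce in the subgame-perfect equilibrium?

Solve by backward induction. Given q_Y, the follower Helios maximises π_H = (191 - q_Y - q_H)q_H - 35q_H.
Follower FOC: 156 - q_Y - 2q_H = 0, so q_H(q_Y) = (156 - q_Y)/2.
The leader anticipates this reaction. Substituting into P = 191 - Q gives P = 113 - (1/2)q_Y, so π_Y = (113 - (1/2)q_Y)q_Y - 32q_Y.
The leader's first-order condition 81 - q_Y = 0 yields q_Y = 81.
Then q_H = (156 - 81)/2 = 75/2.

81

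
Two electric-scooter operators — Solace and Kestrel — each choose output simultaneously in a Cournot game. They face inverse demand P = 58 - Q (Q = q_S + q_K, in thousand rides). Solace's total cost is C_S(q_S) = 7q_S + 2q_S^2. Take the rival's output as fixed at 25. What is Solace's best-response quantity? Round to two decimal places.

4.33

With the rival's output fixed at 25, Solace's profit is π_S = (58 - 25 - q_S)q_S - (7q_S + 2q_S²) = (33 - q_S)q_S - (7q_S + 2q_S²).
∂π_S/∂q_S = 26 - 6q_S = 0, so q_S = 13/3.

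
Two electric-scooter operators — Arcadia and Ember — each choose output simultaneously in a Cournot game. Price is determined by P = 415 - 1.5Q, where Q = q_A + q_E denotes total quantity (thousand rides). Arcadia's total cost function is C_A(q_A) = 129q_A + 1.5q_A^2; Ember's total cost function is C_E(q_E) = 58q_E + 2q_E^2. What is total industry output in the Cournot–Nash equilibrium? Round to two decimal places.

79.99

Arcadia's profit: π_A = (415 - 1.5Q)q_A - (129q_A + (3/2)q_A²). Setting ∂π_A/∂q_A = 0: 286 - 6q_A - (3/2)(q_E) = 0.
Ember's first-order condition: 357 - 7q_E - (3/2)(q_A) = 0.
Best responses: q_A = (286 - (3/2)q_E)/6, q_E = (357 - (3/2)q_A)/7.
Solving the pair: q_A = 36.8931, q_E = 43.0943.
Total output Q = 36.8931 + 43.0943 = 79.9874.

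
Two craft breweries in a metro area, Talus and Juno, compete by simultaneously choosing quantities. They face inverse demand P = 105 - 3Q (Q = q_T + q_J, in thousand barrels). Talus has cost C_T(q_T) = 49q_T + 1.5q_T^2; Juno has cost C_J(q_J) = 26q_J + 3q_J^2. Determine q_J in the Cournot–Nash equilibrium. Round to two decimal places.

5.48

Talus's profit: π_T = (105 - 3Q)q_T - (49q_T + (3/2)q_T²). Setting ∂π_T/∂q_T = 0: 56 - 9q_T - 3(q_J) = 0.
Juno's profit: π_J = (105 - 3Q)q_J - (26q_J + 3q_J²). Setting ∂π_J/∂q_J = 0: 79 - 12q_J - 3(q_T) = 0.
Rearranging gives the reaction functions q_T = (56 - 3q_J)/9 and q_J = (79 - 3q_T)/12.
Solving the pair: q_T = 145/33, q_J = 181/33.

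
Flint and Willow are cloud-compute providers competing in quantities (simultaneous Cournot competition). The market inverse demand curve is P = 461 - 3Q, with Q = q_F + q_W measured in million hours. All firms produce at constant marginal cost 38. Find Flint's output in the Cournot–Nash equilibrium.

47

A representative firm's profit is π_i = q_i(461 - 3Q) - 38q_i.
Setting ∂π_i/∂q_i = 0 with rivals' quantities fixed: 423 - 6q_i - 3q_j = 0.
By symmetry each firm produces the same amount; substituting q_j = q_i yields q_i = 423/9 = 47.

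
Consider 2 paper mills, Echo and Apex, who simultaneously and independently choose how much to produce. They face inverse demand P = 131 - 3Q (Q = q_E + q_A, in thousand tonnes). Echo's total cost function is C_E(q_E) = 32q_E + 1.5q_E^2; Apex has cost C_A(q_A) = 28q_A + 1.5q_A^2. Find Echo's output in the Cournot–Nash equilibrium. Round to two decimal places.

Echo's profit: π_E = (131 - 3Q)q_E - (32q_E + (3/2)q_E²). Setting ∂π_E/∂q_E = 0: 99 - 9q_E - 3(q_A) = 0.
Apex's first-order condition: 103 - 9q_A - 3(q_E) = 0.
So q_E = (99 - 3q_A)/9 and q_A = (103 - 3q_E)/9.
Solving the pair: q_E = 97/12, q_A = 35/4.

8.08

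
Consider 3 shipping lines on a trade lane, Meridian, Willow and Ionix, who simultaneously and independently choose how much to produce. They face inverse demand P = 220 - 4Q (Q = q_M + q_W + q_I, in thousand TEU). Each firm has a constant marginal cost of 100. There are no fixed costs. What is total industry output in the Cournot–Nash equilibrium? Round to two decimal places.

A representative firm's profit is π_i = q_i(220 - 4Q) - 100q_i.
Setting ∂π_i/∂q_i = 0 with rivals' quantities fixed: 120 - 8q_i - 4·Σ_{j≠i} q_j = 0.
By symmetry each firm produces the same amount; substituting Σ_{j≠i} q_j = 2q_i yields q_i = 120/16 = 15/2.
Total output Q = 15/2 + 15/2 + 15/2 = 45/2.

22.50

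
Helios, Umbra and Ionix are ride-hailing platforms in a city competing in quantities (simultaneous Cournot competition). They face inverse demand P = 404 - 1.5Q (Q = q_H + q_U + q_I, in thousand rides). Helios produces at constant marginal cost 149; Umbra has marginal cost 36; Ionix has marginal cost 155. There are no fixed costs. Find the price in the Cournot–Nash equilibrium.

Helios's profit: π_H = (404 - 1.5Q)q_H - (149q_H). Setting ∂π_H/∂q_H = 0: 255 - 3q_H - (3/2)(q_U + q_I) = 0.
Umbra's profit: π_U = (404 - 1.5Q)q_U - (36q_U). Setting ∂π_U/∂q_U = 0: 368 - 3q_U - (3/2)(q_H + q_I) = 0.
Ionix's first-order condition: 249 - 3q_I - (3/2)(q_H + q_U) = 0.
Summing all 3 equations gives 872 − 6Q = 0, hence Q = 436/3.
Back-substituting: q_H = (255 − 218)/(3/2) = 74/3, q_U = (368 − 218)/(3/2) = 100, q_I = (249 − 218)/(3/2) = 62/3.
Total output Q = 436/3, so price P = 404 - (3/2)·(436/3) = 186.

186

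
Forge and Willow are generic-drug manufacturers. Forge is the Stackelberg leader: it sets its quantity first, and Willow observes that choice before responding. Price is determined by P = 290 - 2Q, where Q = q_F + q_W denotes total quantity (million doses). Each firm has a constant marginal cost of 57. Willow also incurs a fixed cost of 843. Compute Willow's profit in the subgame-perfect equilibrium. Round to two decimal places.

853.53

Solve by backward induction. Given q_F, the follower Willow maximises π_W = (290 - 2q_F - 2q_W)q_W - 57q_W.
Setting the follower's marginal profit to zero, 233 - 2q_F - 4q_W = 0, i.e. q_W = (233 - 2q_F)/4.
The leader anticipates this reaction. Substituting into P = 290 - 2Q gives P = 347/2 - q_F, so π_F = (347/2 - q_F)q_F - 57q_F.
Maximising: ∂π_F/∂q_F = 233/2 - 2q_F = 0, giving q_F = 233/4.
Then q_W = (233 - 2·(233/4))/4 = 233/8.
Price P = 290 - 2·(699/8) = 461/4.
Willow's profit: (461/4 - 57)·(233/8) - 843 = 853.5313.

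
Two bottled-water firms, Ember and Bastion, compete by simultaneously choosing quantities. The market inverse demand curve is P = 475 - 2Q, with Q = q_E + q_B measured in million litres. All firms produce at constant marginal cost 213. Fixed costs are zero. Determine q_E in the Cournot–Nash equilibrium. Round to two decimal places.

43.67

Each firm earns π_i = (475 - 2Q)q_i - 213q_i.
Setting ∂π_i/∂q_i = 0 with rivals' quantities fixed: 262 - 4q_i - 2q_j = 0.
With identical firms every q_j equals q_i, so q_j = q_i and 262 = 6q_i, giving q_i = 131/3.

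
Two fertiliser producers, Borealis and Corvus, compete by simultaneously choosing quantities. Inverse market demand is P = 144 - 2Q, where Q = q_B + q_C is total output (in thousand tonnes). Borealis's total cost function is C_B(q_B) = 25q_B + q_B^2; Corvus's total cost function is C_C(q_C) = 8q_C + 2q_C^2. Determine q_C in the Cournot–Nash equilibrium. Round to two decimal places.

13.14

Borealis's profit: π_B = (144 - 2Q)q_B - (25q_B + q_B²). Setting ∂π_B/∂q_B = 0: 119 - 6q_B - 2(q_C) = 0.
Corvus's profit: π_C = (144 - 2Q)q_C - (8q_C + 2q_C²). Setting ∂π_C/∂q_C = 0: 136 - 8q_C - 2(q_B) = 0.
Best responses: q_B = (119 - 2q_C)/6, q_C = (136 - 2q_B)/8.
Solving the pair: q_B = 170/11, q_C = 289/22.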